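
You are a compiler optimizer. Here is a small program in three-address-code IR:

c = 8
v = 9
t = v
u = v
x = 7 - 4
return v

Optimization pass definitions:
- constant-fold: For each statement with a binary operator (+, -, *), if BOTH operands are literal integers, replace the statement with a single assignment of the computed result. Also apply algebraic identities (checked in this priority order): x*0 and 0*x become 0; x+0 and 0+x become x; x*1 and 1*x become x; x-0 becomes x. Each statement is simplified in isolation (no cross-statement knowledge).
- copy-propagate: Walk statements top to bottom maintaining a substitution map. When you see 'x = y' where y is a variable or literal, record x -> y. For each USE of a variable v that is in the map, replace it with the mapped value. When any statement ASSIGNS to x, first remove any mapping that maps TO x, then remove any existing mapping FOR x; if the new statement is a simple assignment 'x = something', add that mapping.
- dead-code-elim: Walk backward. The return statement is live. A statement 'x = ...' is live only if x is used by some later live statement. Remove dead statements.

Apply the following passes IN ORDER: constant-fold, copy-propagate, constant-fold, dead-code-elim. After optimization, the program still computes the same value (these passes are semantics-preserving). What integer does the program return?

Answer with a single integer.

Answer: 9

Derivation:
Initial IR:
  c = 8
  v = 9
  t = v
  u = v
  x = 7 - 4
  return v
After constant-fold (6 stmts):
  c = 8
  v = 9
  t = v
  u = v
  x = 3
  return v
After copy-propagate (6 stmts):
  c = 8
  v = 9
  t = 9
  u = 9
  x = 3
  return 9
After constant-fold (6 stmts):
  c = 8
  v = 9
  t = 9
  u = 9
  x = 3
  return 9
After dead-code-elim (1 stmts):
  return 9
Evaluate:
  c = 8  =>  c = 8
  v = 9  =>  v = 9
  t = v  =>  t = 9
  u = v  =>  u = 9
  x = 7 - 4  =>  x = 3
  return v = 9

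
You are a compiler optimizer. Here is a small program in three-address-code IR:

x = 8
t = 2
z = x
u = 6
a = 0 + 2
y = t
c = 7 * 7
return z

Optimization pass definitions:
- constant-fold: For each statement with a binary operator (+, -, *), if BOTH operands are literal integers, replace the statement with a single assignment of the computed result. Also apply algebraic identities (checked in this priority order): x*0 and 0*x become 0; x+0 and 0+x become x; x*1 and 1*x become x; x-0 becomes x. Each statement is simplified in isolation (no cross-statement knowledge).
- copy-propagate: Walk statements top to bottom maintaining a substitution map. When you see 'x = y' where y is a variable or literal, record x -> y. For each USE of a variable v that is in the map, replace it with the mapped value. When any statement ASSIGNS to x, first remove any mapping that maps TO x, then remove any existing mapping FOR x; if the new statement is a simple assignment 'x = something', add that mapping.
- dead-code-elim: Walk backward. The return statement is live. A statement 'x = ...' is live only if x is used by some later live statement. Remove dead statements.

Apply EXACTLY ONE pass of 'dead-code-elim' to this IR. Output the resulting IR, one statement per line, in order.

Applying dead-code-elim statement-by-statement:
  [8] return z  -> KEEP (return); live=['z']
  [7] c = 7 * 7  -> DEAD (c not live)
  [6] y = t  -> DEAD (y not live)
  [5] a = 0 + 2  -> DEAD (a not live)
  [4] u = 6  -> DEAD (u not live)
  [3] z = x  -> KEEP; live=['x']
  [2] t = 2  -> DEAD (t not live)
  [1] x = 8  -> KEEP; live=[]
Result (3 stmts):
  x = 8
  z = x
  return z

Answer: x = 8
z = x
return z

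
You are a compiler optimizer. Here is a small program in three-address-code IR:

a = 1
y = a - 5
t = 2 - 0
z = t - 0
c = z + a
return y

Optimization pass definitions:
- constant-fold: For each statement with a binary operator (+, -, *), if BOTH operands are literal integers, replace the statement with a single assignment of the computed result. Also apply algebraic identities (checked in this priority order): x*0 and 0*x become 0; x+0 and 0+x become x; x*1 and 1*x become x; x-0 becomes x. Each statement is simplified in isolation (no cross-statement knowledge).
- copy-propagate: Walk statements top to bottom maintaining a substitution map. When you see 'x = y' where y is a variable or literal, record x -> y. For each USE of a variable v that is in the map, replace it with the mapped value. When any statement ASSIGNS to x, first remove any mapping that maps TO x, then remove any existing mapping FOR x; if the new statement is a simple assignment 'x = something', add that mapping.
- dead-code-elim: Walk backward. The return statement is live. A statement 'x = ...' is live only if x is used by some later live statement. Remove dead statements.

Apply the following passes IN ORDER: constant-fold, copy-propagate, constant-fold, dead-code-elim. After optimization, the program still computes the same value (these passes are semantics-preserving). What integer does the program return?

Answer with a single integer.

Initial IR:
  a = 1
  y = a - 5
  t = 2 - 0
  z = t - 0
  c = z + a
  return y
After constant-fold (6 stmts):
  a = 1
  y = a - 5
  t = 2
  z = t
  c = z + a
  return y
After copy-propagate (6 stmts):
  a = 1
  y = 1 - 5
  t = 2
  z = 2
  c = 2 + 1
  return y
After constant-fold (6 stmts):
  a = 1
  y = -4
  t = 2
  z = 2
  c = 3
  return y
After dead-code-elim (2 stmts):
  y = -4
  return y
Evaluate:
  a = 1  =>  a = 1
  y = a - 5  =>  y = -4
  t = 2 - 0  =>  t = 2
  z = t - 0  =>  z = 2
  c = z + a  =>  c = 3
  return y = -4

Answer: -4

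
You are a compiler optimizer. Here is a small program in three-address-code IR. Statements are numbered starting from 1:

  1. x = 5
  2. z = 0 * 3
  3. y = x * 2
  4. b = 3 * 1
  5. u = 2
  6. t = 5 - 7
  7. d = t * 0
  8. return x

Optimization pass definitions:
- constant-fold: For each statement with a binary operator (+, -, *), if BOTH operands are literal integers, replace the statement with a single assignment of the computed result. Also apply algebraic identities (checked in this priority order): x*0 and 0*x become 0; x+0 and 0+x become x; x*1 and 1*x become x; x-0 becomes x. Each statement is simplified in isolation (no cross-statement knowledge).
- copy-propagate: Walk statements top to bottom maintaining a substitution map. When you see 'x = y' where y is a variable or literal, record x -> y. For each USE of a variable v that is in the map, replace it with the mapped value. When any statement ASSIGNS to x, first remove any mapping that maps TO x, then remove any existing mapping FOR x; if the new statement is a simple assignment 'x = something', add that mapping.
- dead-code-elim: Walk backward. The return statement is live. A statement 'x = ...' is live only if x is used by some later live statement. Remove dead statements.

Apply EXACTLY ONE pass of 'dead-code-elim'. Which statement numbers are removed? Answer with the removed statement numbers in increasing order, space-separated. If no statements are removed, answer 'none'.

Answer: 2 3 4 5 6 7

Derivation:
Backward liveness scan:
Stmt 1 'x = 5': KEEP (x is live); live-in = []
Stmt 2 'z = 0 * 3': DEAD (z not in live set ['x'])
Stmt 3 'y = x * 2': DEAD (y not in live set ['x'])
Stmt 4 'b = 3 * 1': DEAD (b not in live set ['x'])
Stmt 5 'u = 2': DEAD (u not in live set ['x'])
Stmt 6 't = 5 - 7': DEAD (t not in live set ['x'])
Stmt 7 'd = t * 0': DEAD (d not in live set ['x'])
Stmt 8 'return x': KEEP (return); live-in = ['x']
Removed statement numbers: [2, 3, 4, 5, 6, 7]
Surviving IR:
  x = 5
  return x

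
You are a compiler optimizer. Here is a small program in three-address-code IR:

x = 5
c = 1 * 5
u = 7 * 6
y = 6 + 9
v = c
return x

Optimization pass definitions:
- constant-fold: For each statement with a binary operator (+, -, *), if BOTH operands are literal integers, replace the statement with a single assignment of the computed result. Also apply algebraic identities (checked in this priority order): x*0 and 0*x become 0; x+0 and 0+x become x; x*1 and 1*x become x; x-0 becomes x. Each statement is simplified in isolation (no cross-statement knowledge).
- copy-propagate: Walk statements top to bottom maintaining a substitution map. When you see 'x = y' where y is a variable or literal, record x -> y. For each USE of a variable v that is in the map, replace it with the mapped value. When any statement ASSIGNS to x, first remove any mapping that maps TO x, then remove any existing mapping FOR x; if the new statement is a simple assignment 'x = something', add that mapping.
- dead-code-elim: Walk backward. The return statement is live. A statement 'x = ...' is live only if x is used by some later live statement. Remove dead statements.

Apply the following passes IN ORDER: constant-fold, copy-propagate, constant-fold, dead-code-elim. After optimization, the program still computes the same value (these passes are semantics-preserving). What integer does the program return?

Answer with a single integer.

Answer: 5

Derivation:
Initial IR:
  x = 5
  c = 1 * 5
  u = 7 * 6
  y = 6 + 9
  v = c
  return x
After constant-fold (6 stmts):
  x = 5
  c = 5
  u = 42
  y = 15
  v = c
  return x
After copy-propagate (6 stmts):
  x = 5
  c = 5
  u = 42
  y = 15
  v = 5
  return 5
After constant-fold (6 stmts):
  x = 5
  c = 5
  u = 42
  y = 15
  v = 5
  return 5
After dead-code-elim (1 stmts):
  return 5
Evaluate:
  x = 5  =>  x = 5
  c = 1 * 5  =>  c = 5
  u = 7 * 6  =>  u = 42
  y = 6 + 9  =>  y = 15
  v = c  =>  v = 5
  return x = 5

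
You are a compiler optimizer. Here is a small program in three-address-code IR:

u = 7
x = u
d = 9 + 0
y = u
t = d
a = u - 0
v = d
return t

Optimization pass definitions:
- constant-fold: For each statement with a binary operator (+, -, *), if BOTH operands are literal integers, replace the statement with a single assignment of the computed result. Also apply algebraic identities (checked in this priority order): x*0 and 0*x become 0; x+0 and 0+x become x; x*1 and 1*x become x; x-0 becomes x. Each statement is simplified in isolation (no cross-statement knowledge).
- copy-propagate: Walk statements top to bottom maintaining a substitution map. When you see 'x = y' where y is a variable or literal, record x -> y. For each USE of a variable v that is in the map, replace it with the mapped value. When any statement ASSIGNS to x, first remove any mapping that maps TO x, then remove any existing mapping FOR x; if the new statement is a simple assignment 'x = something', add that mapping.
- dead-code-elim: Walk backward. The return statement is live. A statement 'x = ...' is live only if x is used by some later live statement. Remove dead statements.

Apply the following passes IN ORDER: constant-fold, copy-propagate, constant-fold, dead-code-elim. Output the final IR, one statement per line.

Initial IR:
  u = 7
  x = u
  d = 9 + 0
  y = u
  t = d
  a = u - 0
  v = d
  return t
After constant-fold (8 stmts):
  u = 7
  x = u
  d = 9
  y = u
  t = d
  a = u
  v = d
  return t
After copy-propagate (8 stmts):
  u = 7
  x = 7
  d = 9
  y = 7
  t = 9
  a = 7
  v = 9
  return 9
After constant-fold (8 stmts):
  u = 7
  x = 7
  d = 9
  y = 7
  t = 9
  a = 7
  v = 9
  return 9
After dead-code-elim (1 stmts):
  return 9

Answer: return 9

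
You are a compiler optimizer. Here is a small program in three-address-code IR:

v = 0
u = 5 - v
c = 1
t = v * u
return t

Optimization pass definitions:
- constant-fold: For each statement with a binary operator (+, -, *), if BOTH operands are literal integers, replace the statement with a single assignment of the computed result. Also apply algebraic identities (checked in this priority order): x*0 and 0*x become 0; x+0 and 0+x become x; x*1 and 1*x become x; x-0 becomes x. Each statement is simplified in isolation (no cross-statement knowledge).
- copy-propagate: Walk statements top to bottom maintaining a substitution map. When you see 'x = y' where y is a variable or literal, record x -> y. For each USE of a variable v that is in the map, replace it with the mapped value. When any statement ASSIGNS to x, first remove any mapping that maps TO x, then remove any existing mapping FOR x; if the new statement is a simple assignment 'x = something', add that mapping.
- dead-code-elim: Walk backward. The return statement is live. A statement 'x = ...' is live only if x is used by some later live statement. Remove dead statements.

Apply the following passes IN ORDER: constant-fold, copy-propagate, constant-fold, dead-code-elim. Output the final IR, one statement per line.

Initial IR:
  v = 0
  u = 5 - v
  c = 1
  t = v * u
  return t
After constant-fold (5 stmts):
  v = 0
  u = 5 - v
  c = 1
  t = v * u
  return t
After copy-propagate (5 stmts):
  v = 0
  u = 5 - 0
  c = 1
  t = 0 * u
  return t
After constant-fold (5 stmts):
  v = 0
  u = 5
  c = 1
  t = 0
  return t
After dead-code-elim (2 stmts):
  t = 0
  return t

Answer: t = 0
return t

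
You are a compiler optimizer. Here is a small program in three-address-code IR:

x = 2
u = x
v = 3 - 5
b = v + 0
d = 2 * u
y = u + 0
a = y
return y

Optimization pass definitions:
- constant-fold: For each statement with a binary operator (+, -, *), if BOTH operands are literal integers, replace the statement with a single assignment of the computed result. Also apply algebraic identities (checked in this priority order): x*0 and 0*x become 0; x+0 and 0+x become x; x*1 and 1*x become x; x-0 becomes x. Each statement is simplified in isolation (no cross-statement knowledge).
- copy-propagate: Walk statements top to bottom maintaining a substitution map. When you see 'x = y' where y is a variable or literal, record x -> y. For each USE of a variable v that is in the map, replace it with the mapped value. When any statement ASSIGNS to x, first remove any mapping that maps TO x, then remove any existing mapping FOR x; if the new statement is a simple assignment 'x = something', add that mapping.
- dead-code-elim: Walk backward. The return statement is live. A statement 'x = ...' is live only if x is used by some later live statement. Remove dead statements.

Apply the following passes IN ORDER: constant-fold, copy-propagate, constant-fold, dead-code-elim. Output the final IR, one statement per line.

Answer: return 2

Derivation:
Initial IR:
  x = 2
  u = x
  v = 3 - 5
  b = v + 0
  d = 2 * u
  y = u + 0
  a = y
  return y
After constant-fold (8 stmts):
  x = 2
  u = x
  v = -2
  b = v
  d = 2 * u
  y = u
  a = y
  return y
After copy-propagate (8 stmts):
  x = 2
  u = 2
  v = -2
  b = -2
  d = 2 * 2
  y = 2
  a = 2
  return 2
After constant-fold (8 stmts):
  x = 2
  u = 2
  v = -2
  b = -2
  d = 4
  y = 2
  a = 2
  return 2
After dead-code-elim (1 stmts):
  return 2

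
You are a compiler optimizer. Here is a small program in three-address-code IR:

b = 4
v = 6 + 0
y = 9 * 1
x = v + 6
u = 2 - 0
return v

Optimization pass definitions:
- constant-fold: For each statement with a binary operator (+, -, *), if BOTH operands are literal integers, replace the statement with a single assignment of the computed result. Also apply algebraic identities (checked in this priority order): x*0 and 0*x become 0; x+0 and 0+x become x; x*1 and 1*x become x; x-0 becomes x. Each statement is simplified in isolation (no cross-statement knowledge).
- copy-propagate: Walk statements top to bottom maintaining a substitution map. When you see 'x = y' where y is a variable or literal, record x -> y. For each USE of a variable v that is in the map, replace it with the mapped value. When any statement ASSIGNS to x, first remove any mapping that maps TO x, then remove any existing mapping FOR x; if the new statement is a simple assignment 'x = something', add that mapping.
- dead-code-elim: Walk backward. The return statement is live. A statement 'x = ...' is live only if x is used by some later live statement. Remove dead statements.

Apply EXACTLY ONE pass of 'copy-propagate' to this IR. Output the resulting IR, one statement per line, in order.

Applying copy-propagate statement-by-statement:
  [1] b = 4  (unchanged)
  [2] v = 6 + 0  (unchanged)
  [3] y = 9 * 1  (unchanged)
  [4] x = v + 6  (unchanged)
  [5] u = 2 - 0  (unchanged)
  [6] return v  (unchanged)
Result (6 stmts):
  b = 4
  v = 6 + 0
  y = 9 * 1
  x = v + 6
  u = 2 - 0
  return v

Answer: b = 4
v = 6 + 0
y = 9 * 1
x = v + 6
u = 2 - 0
return v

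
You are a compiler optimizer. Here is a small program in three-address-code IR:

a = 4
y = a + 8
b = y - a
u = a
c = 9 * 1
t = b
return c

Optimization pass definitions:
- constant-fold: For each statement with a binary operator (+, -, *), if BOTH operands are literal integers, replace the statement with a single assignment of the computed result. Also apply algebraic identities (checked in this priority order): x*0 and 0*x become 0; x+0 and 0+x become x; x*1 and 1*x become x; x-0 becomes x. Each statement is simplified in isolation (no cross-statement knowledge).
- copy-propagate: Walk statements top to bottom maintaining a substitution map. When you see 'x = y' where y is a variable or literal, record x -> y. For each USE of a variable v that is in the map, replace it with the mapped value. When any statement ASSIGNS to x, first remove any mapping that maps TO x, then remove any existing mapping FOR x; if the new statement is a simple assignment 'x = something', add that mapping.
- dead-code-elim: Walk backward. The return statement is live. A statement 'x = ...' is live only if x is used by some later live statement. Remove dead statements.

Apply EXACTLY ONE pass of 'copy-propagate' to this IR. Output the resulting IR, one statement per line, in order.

Answer: a = 4
y = 4 + 8
b = y - 4
u = 4
c = 9 * 1
t = b
return c

Derivation:
Applying copy-propagate statement-by-statement:
  [1] a = 4  (unchanged)
  [2] y = a + 8  -> y = 4 + 8
  [3] b = y - a  -> b = y - 4
  [4] u = a  -> u = 4
  [5] c = 9 * 1  (unchanged)
  [6] t = b  (unchanged)
  [7] return c  (unchanged)
Result (7 stmts):
  a = 4
  y = 4 + 8
  b = y - 4
  u = 4
  c = 9 * 1
  t = b
  return c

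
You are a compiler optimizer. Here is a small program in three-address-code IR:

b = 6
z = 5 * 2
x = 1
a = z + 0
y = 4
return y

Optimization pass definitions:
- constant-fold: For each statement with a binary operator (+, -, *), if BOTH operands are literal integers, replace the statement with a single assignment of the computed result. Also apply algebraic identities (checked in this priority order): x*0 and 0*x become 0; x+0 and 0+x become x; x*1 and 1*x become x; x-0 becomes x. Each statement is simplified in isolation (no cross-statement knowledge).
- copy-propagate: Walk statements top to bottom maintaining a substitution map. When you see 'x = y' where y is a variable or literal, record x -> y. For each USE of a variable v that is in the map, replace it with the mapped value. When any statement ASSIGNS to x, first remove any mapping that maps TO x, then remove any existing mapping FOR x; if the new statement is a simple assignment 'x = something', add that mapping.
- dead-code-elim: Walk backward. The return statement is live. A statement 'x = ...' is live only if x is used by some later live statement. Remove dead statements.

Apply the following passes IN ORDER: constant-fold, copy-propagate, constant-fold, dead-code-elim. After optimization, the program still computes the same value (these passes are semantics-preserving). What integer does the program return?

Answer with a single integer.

Initial IR:
  b = 6
  z = 5 * 2
  x = 1
  a = z + 0
  y = 4
  return y
After constant-fold (6 stmts):
  b = 6
  z = 10
  x = 1
  a = z
  y = 4
  return y
After copy-propagate (6 stmts):
  b = 6
  z = 10
  x = 1
  a = 10
  y = 4
  return 4
After constant-fold (6 stmts):
  b = 6
  z = 10
  x = 1
  a = 10
  y = 4
  return 4
After dead-code-elim (1 stmts):
  return 4
Evaluate:
  b = 6  =>  b = 6
  z = 5 * 2  =>  z = 10
  x = 1  =>  x = 1
  a = z + 0  =>  a = 10
  y = 4  =>  y = 4
  return y = 4

Answer: 4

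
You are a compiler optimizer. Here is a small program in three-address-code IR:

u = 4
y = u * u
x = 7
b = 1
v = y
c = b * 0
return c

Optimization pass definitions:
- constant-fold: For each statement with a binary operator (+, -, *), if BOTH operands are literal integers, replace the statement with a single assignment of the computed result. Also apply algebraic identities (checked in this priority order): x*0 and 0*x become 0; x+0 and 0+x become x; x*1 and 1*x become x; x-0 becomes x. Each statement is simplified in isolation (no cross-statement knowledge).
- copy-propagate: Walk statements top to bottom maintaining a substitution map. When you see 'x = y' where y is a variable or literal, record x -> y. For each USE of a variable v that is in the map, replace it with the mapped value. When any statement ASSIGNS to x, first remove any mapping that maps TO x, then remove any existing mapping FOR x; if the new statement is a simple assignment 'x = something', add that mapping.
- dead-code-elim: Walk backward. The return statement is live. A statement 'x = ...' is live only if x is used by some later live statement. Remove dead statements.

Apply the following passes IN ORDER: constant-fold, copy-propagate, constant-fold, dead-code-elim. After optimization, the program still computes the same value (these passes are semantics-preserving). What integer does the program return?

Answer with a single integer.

Initial IR:
  u = 4
  y = u * u
  x = 7
  b = 1
  v = y
  c = b * 0
  return c
After constant-fold (7 stmts):
  u = 4
  y = u * u
  x = 7
  b = 1
  v = y
  c = 0
  return c
After copy-propagate (7 stmts):
  u = 4
  y = 4 * 4
  x = 7
  b = 1
  v = y
  c = 0
  return 0
After constant-fold (7 stmts):
  u = 4
  y = 16
  x = 7
  b = 1
  v = y
  c = 0
  return 0
After dead-code-elim (1 stmts):
  return 0
Evaluate:
  u = 4  =>  u = 4
  y = u * u  =>  y = 16
  x = 7  =>  x = 7
  b = 1  =>  b = 1
  v = y  =>  v = 16
  c = b * 0  =>  c = 0
  return c = 0

Answer: 0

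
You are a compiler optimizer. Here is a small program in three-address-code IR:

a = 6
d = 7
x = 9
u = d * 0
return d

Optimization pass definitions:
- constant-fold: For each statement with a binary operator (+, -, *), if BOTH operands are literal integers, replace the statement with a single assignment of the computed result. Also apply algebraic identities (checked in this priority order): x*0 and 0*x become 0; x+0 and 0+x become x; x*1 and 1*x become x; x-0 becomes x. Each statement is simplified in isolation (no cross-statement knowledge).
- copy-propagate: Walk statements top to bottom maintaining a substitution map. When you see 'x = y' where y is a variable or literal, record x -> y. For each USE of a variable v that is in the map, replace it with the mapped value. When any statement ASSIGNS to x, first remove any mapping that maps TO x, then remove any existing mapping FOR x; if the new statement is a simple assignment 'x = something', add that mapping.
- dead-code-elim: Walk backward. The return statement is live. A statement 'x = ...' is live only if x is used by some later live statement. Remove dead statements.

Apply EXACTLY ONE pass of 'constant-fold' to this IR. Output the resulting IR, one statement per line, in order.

Applying constant-fold statement-by-statement:
  [1] a = 6  (unchanged)
  [2] d = 7  (unchanged)
  [3] x = 9  (unchanged)
  [4] u = d * 0  -> u = 0
  [5] return d  (unchanged)
Result (5 stmts):
  a = 6
  d = 7
  x = 9
  u = 0
  return d

Answer: a = 6
d = 7
x = 9
u = 0
return d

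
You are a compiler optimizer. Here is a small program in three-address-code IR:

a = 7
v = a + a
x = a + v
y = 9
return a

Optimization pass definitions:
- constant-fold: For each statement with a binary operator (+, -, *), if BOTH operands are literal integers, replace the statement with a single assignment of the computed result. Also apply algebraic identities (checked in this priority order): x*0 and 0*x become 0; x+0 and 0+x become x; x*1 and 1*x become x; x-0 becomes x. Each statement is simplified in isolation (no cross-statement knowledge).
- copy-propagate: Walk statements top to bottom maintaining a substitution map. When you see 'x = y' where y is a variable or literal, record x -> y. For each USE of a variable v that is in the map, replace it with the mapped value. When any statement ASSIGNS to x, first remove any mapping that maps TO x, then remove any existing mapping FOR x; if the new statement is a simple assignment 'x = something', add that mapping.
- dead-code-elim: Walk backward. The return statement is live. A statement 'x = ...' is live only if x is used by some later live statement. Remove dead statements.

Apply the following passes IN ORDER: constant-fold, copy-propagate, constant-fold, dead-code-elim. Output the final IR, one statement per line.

Answer: return 7

Derivation:
Initial IR:
  a = 7
  v = a + a
  x = a + v
  y = 9
  return a
After constant-fold (5 stmts):
  a = 7
  v = a + a
  x = a + v
  y = 9
  return a
After copy-propagate (5 stmts):
  a = 7
  v = 7 + 7
  x = 7 + v
  y = 9
  return 7
After constant-fold (5 stmts):
  a = 7
  v = 14
  x = 7 + v
  y = 9
  return 7
After dead-code-elim (1 stmts):
  return 7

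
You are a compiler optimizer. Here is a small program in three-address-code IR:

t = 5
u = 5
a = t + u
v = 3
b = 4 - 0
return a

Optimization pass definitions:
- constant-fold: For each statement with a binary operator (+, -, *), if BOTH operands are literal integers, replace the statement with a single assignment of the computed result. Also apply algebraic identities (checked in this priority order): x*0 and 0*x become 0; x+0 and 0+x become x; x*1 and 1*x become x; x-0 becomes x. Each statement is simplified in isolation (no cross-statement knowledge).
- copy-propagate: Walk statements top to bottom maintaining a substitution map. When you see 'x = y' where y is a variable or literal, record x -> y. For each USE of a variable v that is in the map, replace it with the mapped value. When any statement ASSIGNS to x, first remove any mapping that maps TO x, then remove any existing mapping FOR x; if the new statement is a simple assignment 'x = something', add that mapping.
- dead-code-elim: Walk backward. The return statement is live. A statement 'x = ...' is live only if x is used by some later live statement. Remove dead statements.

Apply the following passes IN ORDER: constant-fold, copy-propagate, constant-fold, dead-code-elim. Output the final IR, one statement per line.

Answer: a = 10
return a

Derivation:
Initial IR:
  t = 5
  u = 5
  a = t + u
  v = 3
  b = 4 - 0
  return a
After constant-fold (6 stmts):
  t = 5
  u = 5
  a = t + u
  v = 3
  b = 4
  return a
After copy-propagate (6 stmts):
  t = 5
  u = 5
  a = 5 + 5
  v = 3
  b = 4
  return a
After constant-fold (6 stmts):
  t = 5
  u = 5
  a = 10
  v = 3
  b = 4
  return a
After dead-code-elim (2 stmts):
  a = 10
  return a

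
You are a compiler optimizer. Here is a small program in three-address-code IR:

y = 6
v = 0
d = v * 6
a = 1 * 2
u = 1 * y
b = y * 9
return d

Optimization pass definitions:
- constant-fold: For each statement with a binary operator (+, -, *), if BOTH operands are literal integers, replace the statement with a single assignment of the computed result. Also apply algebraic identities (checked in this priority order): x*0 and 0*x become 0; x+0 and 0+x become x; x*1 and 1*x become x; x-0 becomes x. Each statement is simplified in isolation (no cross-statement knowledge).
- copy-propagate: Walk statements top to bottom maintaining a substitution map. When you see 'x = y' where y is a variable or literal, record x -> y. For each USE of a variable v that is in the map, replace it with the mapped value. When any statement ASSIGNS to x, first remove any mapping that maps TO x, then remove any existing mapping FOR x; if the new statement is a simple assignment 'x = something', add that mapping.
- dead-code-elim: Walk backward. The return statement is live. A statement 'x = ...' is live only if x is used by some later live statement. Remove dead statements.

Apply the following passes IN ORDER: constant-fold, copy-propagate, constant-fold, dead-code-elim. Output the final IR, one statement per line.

Initial IR:
  y = 6
  v = 0
  d = v * 6
  a = 1 * 2
  u = 1 * y
  b = y * 9
  return d
After constant-fold (7 stmts):
  y = 6
  v = 0
  d = v * 6
  a = 2
  u = y
  b = y * 9
  return d
After copy-propagate (7 stmts):
  y = 6
  v = 0
  d = 0 * 6
  a = 2
  u = 6
  b = 6 * 9
  return d
After constant-fold (7 stmts):
  y = 6
  v = 0
  d = 0
  a = 2
  u = 6
  b = 54
  return d
After dead-code-elim (2 stmts):
  d = 0
  return d

Answer: d = 0
return d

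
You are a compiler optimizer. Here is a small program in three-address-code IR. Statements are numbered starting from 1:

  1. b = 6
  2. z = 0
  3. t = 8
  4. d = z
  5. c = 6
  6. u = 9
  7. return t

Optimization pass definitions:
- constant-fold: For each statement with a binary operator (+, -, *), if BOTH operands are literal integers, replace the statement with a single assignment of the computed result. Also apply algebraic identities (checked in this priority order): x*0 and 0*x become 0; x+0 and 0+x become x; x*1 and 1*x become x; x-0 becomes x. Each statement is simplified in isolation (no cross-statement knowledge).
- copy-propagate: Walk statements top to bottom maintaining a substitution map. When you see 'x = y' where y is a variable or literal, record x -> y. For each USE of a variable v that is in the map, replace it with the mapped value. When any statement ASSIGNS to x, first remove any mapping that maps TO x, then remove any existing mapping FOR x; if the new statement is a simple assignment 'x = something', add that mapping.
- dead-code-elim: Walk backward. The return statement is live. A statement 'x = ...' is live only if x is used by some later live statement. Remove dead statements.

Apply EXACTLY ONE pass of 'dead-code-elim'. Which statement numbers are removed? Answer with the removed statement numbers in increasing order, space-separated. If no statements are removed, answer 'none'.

Answer: 1 2 4 5 6

Derivation:
Backward liveness scan:
Stmt 1 'b = 6': DEAD (b not in live set [])
Stmt 2 'z = 0': DEAD (z not in live set [])
Stmt 3 't = 8': KEEP (t is live); live-in = []
Stmt 4 'd = z': DEAD (d not in live set ['t'])
Stmt 5 'c = 6': DEAD (c not in live set ['t'])
Stmt 6 'u = 9': DEAD (u not in live set ['t'])
Stmt 7 'return t': KEEP (return); live-in = ['t']
Removed statement numbers: [1, 2, 4, 5, 6]
Surviving IR:
  t = 8
  return t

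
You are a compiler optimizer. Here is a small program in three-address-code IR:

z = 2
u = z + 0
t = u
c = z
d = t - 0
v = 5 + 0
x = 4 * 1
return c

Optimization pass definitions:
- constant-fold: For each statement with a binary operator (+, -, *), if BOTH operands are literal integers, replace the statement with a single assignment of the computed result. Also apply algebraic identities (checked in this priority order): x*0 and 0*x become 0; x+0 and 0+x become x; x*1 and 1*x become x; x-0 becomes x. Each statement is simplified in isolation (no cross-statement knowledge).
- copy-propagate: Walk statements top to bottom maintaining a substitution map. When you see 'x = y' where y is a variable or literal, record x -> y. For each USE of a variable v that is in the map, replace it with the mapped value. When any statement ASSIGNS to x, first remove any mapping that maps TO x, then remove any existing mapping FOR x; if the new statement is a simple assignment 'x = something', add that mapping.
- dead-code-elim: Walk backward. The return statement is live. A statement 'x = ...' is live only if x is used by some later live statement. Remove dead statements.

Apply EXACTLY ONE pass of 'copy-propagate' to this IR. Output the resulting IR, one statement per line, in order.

Applying copy-propagate statement-by-statement:
  [1] z = 2  (unchanged)
  [2] u = z + 0  -> u = 2 + 0
  [3] t = u  (unchanged)
  [4] c = z  -> c = 2
  [5] d = t - 0  -> d = u - 0
  [6] v = 5 + 0  (unchanged)
  [7] x = 4 * 1  (unchanged)
  [8] return c  -> return 2
Result (8 stmts):
  z = 2
  u = 2 + 0
  t = u
  c = 2
  d = u - 0
  v = 5 + 0
  x = 4 * 1
  return 2

Answer: z = 2
u = 2 + 0
t = u
c = 2
d = u - 0
v = 5 + 0
x = 4 * 1
return 2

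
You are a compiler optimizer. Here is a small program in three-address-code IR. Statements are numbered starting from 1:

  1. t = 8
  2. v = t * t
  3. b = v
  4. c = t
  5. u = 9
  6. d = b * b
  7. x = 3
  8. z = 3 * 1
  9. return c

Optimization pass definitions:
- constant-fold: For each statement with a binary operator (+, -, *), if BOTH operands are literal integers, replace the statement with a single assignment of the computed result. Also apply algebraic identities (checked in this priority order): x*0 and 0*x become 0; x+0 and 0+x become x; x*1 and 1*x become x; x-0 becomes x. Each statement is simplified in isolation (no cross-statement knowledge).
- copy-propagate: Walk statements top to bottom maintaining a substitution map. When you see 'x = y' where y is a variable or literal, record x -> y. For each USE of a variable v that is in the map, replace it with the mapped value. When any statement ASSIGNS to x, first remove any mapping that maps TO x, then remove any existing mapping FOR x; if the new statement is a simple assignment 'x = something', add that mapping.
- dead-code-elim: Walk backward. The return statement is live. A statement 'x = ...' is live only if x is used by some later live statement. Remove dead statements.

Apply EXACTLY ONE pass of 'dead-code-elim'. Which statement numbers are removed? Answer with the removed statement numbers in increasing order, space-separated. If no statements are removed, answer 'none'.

Answer: 2 3 5 6 7 8

Derivation:
Backward liveness scan:
Stmt 1 't = 8': KEEP (t is live); live-in = []
Stmt 2 'v = t * t': DEAD (v not in live set ['t'])
Stmt 3 'b = v': DEAD (b not in live set ['t'])
Stmt 4 'c = t': KEEP (c is live); live-in = ['t']
Stmt 5 'u = 9': DEAD (u not in live set ['c'])
Stmt 6 'd = b * b': DEAD (d not in live set ['c'])
Stmt 7 'x = 3': DEAD (x not in live set ['c'])
Stmt 8 'z = 3 * 1': DEAD (z not in live set ['c'])
Stmt 9 'return c': KEEP (return); live-in = ['c']
Removed statement numbers: [2, 3, 5, 6, 7, 8]
Surviving IR:
  t = 8
  c = t
  return c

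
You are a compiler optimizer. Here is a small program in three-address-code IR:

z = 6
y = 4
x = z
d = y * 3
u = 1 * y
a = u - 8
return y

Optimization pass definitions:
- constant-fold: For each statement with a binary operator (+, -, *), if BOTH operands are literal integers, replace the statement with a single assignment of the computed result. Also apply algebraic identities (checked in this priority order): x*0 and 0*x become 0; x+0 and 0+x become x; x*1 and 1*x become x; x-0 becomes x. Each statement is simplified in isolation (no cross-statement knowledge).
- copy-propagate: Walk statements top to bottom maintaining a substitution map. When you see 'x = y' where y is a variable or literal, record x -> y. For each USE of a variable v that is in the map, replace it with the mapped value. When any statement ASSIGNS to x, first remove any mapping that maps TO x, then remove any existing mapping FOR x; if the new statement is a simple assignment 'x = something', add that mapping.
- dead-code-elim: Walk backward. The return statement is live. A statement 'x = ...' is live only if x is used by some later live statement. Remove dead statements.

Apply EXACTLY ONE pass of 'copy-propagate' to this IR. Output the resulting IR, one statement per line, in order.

Applying copy-propagate statement-by-statement:
  [1] z = 6  (unchanged)
  [2] y = 4  (unchanged)
  [3] x = z  -> x = 6
  [4] d = y * 3  -> d = 4 * 3
  [5] u = 1 * y  -> u = 1 * 4
  [6] a = u - 8  (unchanged)
  [7] return y  -> return 4
Result (7 stmts):
  z = 6
  y = 4
  x = 6
  d = 4 * 3
  u = 1 * 4
  a = u - 8
  return 4

Answer: z = 6
y = 4
x = 6
d = 4 * 3
u = 1 * 4
a = u - 8
return 4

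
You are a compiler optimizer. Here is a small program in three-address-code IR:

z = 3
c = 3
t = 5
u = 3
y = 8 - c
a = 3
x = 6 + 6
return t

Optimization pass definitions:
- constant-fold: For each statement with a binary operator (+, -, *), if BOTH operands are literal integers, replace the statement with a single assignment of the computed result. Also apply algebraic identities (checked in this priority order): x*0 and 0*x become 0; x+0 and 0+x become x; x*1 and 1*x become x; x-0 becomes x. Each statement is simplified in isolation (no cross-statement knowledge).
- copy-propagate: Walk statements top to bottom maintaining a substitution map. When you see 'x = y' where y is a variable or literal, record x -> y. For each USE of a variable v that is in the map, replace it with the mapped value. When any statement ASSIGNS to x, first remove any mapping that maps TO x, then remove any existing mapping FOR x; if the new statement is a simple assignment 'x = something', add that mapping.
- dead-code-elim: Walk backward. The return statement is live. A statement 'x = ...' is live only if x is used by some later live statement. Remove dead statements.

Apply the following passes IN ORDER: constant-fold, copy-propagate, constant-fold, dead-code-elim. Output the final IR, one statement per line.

Answer: return 5

Derivation:
Initial IR:
  z = 3
  c = 3
  t = 5
  u = 3
  y = 8 - c
  a = 3
  x = 6 + 6
  return t
After constant-fold (8 stmts):
  z = 3
  c = 3
  t = 5
  u = 3
  y = 8 - c
  a = 3
  x = 12
  return t
After copy-propagate (8 stmts):
  z = 3
  c = 3
  t = 5
  u = 3
  y = 8 - 3
  a = 3
  x = 12
  return 5
After constant-fold (8 stmts):
  z = 3
  c = 3
  t = 5
  u = 3
  y = 5
  a = 3
  x = 12
  return 5
After dead-code-elim (1 stmts):
  return 5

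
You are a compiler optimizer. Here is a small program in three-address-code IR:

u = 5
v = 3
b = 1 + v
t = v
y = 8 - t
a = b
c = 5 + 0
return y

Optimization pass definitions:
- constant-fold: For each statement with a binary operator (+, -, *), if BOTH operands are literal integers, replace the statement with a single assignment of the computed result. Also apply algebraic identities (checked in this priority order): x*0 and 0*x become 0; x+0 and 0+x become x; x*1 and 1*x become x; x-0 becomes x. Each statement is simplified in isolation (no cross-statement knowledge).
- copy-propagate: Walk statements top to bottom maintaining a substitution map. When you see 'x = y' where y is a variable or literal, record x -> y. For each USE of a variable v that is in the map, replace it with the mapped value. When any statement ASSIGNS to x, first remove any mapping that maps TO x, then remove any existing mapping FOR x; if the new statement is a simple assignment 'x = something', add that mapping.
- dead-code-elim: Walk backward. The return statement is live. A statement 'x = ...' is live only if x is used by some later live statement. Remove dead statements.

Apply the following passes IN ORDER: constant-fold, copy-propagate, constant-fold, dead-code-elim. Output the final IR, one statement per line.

Answer: y = 5
return y

Derivation:
Initial IR:
  u = 5
  v = 3
  b = 1 + v
  t = v
  y = 8 - t
  a = b
  c = 5 + 0
  return y
After constant-fold (8 stmts):
  u = 5
  v = 3
  b = 1 + v
  t = v
  y = 8 - t
  a = b
  c = 5
  return y
After copy-propagate (8 stmts):
  u = 5
  v = 3
  b = 1 + 3
  t = 3
  y = 8 - 3
  a = b
  c = 5
  return y
After constant-fold (8 stmts):
  u = 5
  v = 3
  b = 4
  t = 3
  y = 5
  a = b
  c = 5
  return y
After dead-code-elim (2 stmts):
  y = 5
  return y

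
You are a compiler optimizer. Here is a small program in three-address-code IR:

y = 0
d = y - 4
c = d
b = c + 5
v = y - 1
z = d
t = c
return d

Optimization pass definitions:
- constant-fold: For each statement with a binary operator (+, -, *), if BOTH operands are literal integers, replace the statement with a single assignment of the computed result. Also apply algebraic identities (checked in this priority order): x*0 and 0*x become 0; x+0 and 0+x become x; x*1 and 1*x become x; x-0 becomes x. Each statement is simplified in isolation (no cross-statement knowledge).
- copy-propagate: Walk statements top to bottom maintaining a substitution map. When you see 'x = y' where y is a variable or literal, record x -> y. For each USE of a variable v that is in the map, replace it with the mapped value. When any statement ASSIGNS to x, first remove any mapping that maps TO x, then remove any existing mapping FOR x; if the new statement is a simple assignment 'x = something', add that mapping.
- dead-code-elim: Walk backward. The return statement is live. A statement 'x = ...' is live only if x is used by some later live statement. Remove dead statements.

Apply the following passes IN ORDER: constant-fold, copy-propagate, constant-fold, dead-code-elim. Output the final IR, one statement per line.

Answer: d = -4
return d

Derivation:
Initial IR:
  y = 0
  d = y - 4
  c = d
  b = c + 5
  v = y - 1
  z = d
  t = c
  return d
After constant-fold (8 stmts):
  y = 0
  d = y - 4
  c = d
  b = c + 5
  v = y - 1
  z = d
  t = c
  return d
After copy-propagate (8 stmts):
  y = 0
  d = 0 - 4
  c = d
  b = d + 5
  v = 0 - 1
  z = d
  t = d
  return d
After constant-fold (8 stmts):
  y = 0
  d = -4
  c = d
  b = d + 5
  v = -1
  z = d
  t = d
  return d
After dead-code-elim (2 stmts):
  d = -4
  return d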